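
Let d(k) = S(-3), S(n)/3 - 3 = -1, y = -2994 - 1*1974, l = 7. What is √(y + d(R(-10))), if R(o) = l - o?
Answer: I*√4962 ≈ 70.441*I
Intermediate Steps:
R(o) = 7 - o
y = -4968 (y = -2994 - 1974 = -4968)
S(n) = 6 (S(n) = 9 + 3*(-1) = 9 - 3 = 6)
d(k) = 6
√(y + d(R(-10))) = √(-4968 + 6) = √(-4962) = I*√4962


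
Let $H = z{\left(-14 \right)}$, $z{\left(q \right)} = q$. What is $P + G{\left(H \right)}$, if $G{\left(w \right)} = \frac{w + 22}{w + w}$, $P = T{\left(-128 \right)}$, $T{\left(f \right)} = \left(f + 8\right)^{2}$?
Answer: $\frac{100798}{7} \approx 14400.0$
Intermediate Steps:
$H = -14$
$T{\left(f \right)} = \left(8 + f\right)^{2}$
$P = 14400$ ($P = \left(8 - 128\right)^{2} = \left(-120\right)^{2} = 14400$)
$G{\left(w \right)} = \frac{22 + w}{2 w}$
$P + G{\left(H \right)} = 14400 + \frac{22 - 14}{2 \left(-14\right)} = 14400 + \frac{1}{2} \left(- \frac{1}{14}\right) 8 = 14400 - \frac{2}{7} = \frac{100798}{7}$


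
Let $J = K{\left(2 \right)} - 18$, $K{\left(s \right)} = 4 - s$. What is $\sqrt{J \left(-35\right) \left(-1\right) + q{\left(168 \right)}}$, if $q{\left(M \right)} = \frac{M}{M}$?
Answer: $i \sqrt{559} \approx 23.643 i$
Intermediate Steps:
$J = -16$ ($J = \left(4 - 2\right) - 18 = 2 - 18 = -16$)
$q{\left(M \right)} = 1$
$\sqrt{J \left(-35\right) \left(-1\right) + q{\left(168 \right)}} = \sqrt{\left(-16\right) \left(-35\right) \left(-1\right) + 1} = \sqrt{560 \left(-1\right) + 1} = \sqrt{-560 + 1} = \sqrt{-559} = i \sqrt{559}$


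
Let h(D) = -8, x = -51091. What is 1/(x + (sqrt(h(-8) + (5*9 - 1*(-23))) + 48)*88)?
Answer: -46867/2196051049 - 176*sqrt(15)/2196051049 ≈ -2.1652e-5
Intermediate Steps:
1/(x + (sqrt(h(-8) + (5*9 - 1*(-23))) + 48)*88) = 1/(-51091 + (sqrt(-8 + (5*9 - 1*(-23))) + 48)*88) = 1/(-51091 + (sqrt(-8 + (45 + 23)) + 48)*88) = 1/(-51091 + (sqrt(-8 + 68) + 48)*88) = 1/(-51091 + (sqrt(60) + 48)*88) = 1/(-51091 + (2*sqrt(15) + 48)*88) = 1/(-51091 + (48 + 2*sqrt(15))*88) = 1/(-51091 + (4224 + 176*sqrt(15))) = 1/(-46867 + 176*sqrt(15))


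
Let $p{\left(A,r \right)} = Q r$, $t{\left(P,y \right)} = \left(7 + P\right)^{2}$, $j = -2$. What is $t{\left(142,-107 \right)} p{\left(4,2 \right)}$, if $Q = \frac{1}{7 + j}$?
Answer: $\frac{44402}{5} \approx 8880.4$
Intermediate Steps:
$Q = \frac{1}{5}$ ($Q = \frac{1}{7 - 2} = \frac{1}{5} \approx 0.2$)
$p{\left(A,r \right)} = \frac{r}{5}$
$t{\left(142,-107 \right)} p{\left(4,2 \right)} = \left(7 + 142\right)^{2} \cdot \frac{1}{5} \cdot 2 = 149^{2} \cdot \frac{2}{5} = 22201 \cdot \frac{2}{5} = \frac{44402}{5}$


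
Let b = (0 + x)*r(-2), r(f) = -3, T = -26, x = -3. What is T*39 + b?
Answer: -1005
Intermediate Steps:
b = 9 (b = (0 - 3)*(-3) = -3*(-3) = 9)
T*39 + b = -26*39 + 9 = -1014 + 9 = -1005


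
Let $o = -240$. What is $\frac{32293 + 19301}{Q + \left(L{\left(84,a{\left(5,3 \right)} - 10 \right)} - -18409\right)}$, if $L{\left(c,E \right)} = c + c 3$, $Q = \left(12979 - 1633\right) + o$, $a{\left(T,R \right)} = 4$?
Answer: $\frac{51594}{29851} \approx 1.7284$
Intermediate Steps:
$Q = 11106$ ($Q = \left(12979 - 1633\right) - 240 = 11346 - 240 = 11106$)
$L{\left(c,E \right)} = 4 c$ ($L{\left(c,E \right)} = c + 3 c = 4 c$)
$\frac{32293 + 19301}{Q + \left(L{\left(84,a{\left(5,3 \right)} - 10 \right)} - -18409\right)} = \frac{32293 + 19301}{11106 + \left(4 \cdot 84 - -18409\right)} = \frac{51594}{11106 + \left(336 + 18409\right)} = \frac{51594}{11106 + 18745} = \frac{51594}{29851}$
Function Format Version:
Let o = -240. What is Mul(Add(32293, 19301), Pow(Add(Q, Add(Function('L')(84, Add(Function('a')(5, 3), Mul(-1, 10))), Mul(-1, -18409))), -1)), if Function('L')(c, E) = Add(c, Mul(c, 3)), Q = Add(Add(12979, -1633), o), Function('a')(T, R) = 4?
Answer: Rational(51594, 29851) ≈ 1.7284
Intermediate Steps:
Q = 11106 (Q = Add(Add(12979, -1633), -240) = Add(11346, -240) = 11106)
Function('L')(c, E) = Mul(4, c) (Function('L')(c, E) = Add(c, Mul(3, c)) = Mul(4, c))
Mul(Add(32293, 19301), Pow(Add(Q, Add(Function('L')(84, Add(Function('a')(5, 3), Mul(-1, 10))), Mul(-1, -18409))), -1)) = Mul(Add(32293, 19301), Pow(Add(11106, Add(Mul(4, 84), Mul(-1, -18409))), -1)) = Mul(51594, Pow(Add(11106, Add(336, 18409)), -1)) = Mul(51594, Pow(Add(11106, 18745), -1)) = Mul(51594, Pow(29851, -1)) = Mul(51594, Rational(1, 29851)) = Rational(51594, 29851)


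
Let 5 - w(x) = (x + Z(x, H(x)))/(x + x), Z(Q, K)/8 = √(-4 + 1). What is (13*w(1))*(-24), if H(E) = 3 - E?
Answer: -1404 + 1248*I*√3 ≈ -1404.0 + 2161.6*I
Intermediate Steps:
Z(Q, K) = 8*I*√3 (Z(Q, K) = 8*√(-4 + 1) = 8*√(-3) = 8*(I*√3) = 8*I*√3)
w(x) = 5 - (x + 8*I*√3)/(2*x) (w(x) = 5 - (x + 8*I*√3)/(x + x) = 5 - (x + 8*I*√3)/(2*x))
(13*w(1))*(-24) = (13*(9/2 - 4*I*√3/1))*(-24) = (13*(9/2 - 4*I*√3*1))*(-24) = (13*(9/2 - 4*I*√3))*(-24) = (117/2 - 52*I*√3)*(-24) = -1404 + 1248*I*√3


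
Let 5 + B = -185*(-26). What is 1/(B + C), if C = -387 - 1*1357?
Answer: 1/3061 ≈ 0.00032669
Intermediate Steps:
B = 4805 (B = -5 - 185*(-26) = -5 + 4810 = 4805)
C = -1744 (C = -387 - 1357 = -1744)
1/(B + C) = 1/(4805 - 1744) = 1/3061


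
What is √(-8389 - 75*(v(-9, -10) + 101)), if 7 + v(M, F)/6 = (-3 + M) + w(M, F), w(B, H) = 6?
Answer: I*√10114 ≈ 100.57*I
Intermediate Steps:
v(M, F) = -24 + 6*M (v(M, F) = -42 + 6*((-3 + M) + 6) = -42 + 6*(3 + M) = -42 + (18 + 6*M) = -24 + 6*M)
√(-8389 - 75*(v(-9, -10) + 101)) = √(-8389 - 75*((-24 + 6*(-9)) + 101)) = √(-8389 - 75*((-24 - 54) + 101)) = √(-8389 - 75*(-78 + 101)) = √(-8389 - 75*23) = √(-8389 - 1725) = √(-10114) = I*√10114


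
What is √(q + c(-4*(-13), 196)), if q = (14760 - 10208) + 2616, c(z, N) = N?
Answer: 2*√1841 ≈ 85.814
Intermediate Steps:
q = 7168 (q = 4552 + 2616 = 7168)
√(q + c(-4*(-13), 196)) = √(7168 + 196) = √7364 = 2*√1841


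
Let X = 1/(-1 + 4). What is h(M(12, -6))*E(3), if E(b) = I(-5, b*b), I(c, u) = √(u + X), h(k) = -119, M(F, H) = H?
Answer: -238*√21/3 ≈ -363.55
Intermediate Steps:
X = ⅓ (X = 1/3 = ⅓ ≈ 0.33333)
I(c, u) = √(⅓ + u) (I(c, u) = √(u + ⅓) = √(⅓ + u))
E(b) = √(3 + 9*b²)/3 (E(b) = √(3 + 9*(b*b))/3 = √(3 + 9*b²)/3)
h(M(12, -6))*E(3) = -119*√(3 + 9*3²)/3 = -119*√(3 + 9*9)/3 = -119*√(3 + 81)/3 = -119*√84/3 = -119*2*√21/3 = -238*√21/3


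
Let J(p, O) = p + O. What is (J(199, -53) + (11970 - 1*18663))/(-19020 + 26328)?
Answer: -6547/7308 ≈ -0.89587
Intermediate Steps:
J(p, O) = O + p
(J(199, -53) + (11970 - 1*18663))/(-19020 + 26328) = ((-53 + 199) + (11970 - 1*18663))/(-19020 + 26328) = (146 + (11970 - 18663))/7308 = (146 - 6693)*(1/7308) = -6547*1/7308 = -6547/7308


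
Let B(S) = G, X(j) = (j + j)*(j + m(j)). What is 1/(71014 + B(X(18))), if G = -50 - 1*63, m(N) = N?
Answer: 1/70901 ≈ 1.4104e-5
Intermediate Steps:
X(j) = 4*j**2 (X(j) = (j + j)*(j + j) = (2*j)*(2*j) = 4*j**2)
G = -113 (G = -50 - 63 = -113)
B(S) = -113
1/(71014 + B(X(18))) = 1/(71014 - 113) = 1/70901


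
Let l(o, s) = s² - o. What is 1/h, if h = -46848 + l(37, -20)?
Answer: -1/46485 ≈ -2.1512e-5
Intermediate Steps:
h = -46485 (h = -46848 + ((-20)² - 1*37) = -46848 + (400 - 37) = -46848 + 363 = -46485)
1/h = 1/(-46485) = -1/46485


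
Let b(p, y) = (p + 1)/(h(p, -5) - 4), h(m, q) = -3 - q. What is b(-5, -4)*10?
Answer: 20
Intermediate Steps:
b(p, y) = -½ - p/2 (b(p, y) = (p + 1)/((-3 - 1*(-5)) - 4) = (1 + p)/((-3 + 5) - 4) = (1 + p)/(2 - 4) = (1 + p)/(-2) = (1 + p)*(-½) = -½ - p/2)
b(-5, -4)*10 = (-½ - ½*(-5))*10 = (-½ + 5/2)*10 = 2*10 = 20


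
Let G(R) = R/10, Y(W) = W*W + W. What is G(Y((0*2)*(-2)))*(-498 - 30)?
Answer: 0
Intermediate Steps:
Y(W) = W + W**2 (Y(W) = W**2 + W = W + W**2)
G(R) = R/10 (G(R) = R*(1/10) = R/10)
G(Y((0*2)*(-2)))*(-498 - 30) = ((((0*2)*(-2))*(1 + (0*2)*(-2)))/10)*(-498 - 30) = (((0*(-2))*(1 + 0*(-2)))/10)*(-528) = ((0*(1 + 0))/10)*(-528) = ((0*1)/10)*(-528) = ((1/10)*0)*(-528) = 0*(-528) = 0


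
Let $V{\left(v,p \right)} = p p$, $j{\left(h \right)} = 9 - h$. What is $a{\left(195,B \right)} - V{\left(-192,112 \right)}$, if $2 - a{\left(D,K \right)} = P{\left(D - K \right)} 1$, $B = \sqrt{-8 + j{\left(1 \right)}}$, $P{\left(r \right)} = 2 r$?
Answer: $-12932$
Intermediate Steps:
$V{\left(v,p \right)} = p^{2}$
$B = 0$ ($B = \sqrt{-8 + \left(9 - 1\right)} = \sqrt{-8 + 8} = \sqrt{0} = 0$)
$a{\left(D,K \right)} = 2 - 2 D + 2 K$ ($a{\left(D,K \right)} = 2 - 2 \left(D - K\right) 1 = 2 - \left(- 2 K + 2 D\right) 1 = 2 - \left(- 2 K + 2 D\right) = 2 - 2 D + 2 K$)
$a{\left(195,B \right)} - V{\left(-192,112 \right)} = \left(2 - 390 + 2 \cdot 0\right) - 112^{2} = \left(2 - 390 + 0\right) - 12544 = -388 - 12544 = -12932$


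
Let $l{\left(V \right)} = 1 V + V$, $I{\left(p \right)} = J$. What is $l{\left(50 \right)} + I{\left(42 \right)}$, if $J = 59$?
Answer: $159$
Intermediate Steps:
$I{\left(p \right)} = 59$
$l{\left(V \right)} = 2 V$ ($l{\left(V \right)} = V + V = 2 V$)
$l{\left(50 \right)} + I{\left(42 \right)} = 2 \cdot 50 + 59 = 100 + 59 = 159$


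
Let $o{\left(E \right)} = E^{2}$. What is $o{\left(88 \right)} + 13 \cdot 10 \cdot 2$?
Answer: $8004$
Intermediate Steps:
$o{\left(88 \right)} + 13 \cdot 10 \cdot 2 = 88^{2} + 13 \cdot 10 \cdot 2 = 7744 + 130 \cdot 2 = 7744 + 260 = 8004$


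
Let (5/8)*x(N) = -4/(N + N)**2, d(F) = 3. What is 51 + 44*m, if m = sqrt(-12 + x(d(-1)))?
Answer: 51 + 88*I*sqrt(685)/15 ≈ 51.0 + 153.55*I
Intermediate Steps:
x(N) = -8/(5*N**2) (x(N) = 8*(-4/(N + N)**2)/5 = 8*(-4*1/(4*N**2))/5 = 8*(-1/N**2)/5 = -8/(5*N**2))
m = 2*I*sqrt(685)/15 (m = sqrt(-12 - 8/5/3**2) = sqrt(-12 - 8/5*1/9) = sqrt(-12 - 8/45) = sqrt(-548/45) = 2*I*sqrt(685)/15 ≈ 3.4897*I)
51 + 44*m = 51 + 44*(2*I*sqrt(685)/15) = 51 + 88*I*sqrt(685)/15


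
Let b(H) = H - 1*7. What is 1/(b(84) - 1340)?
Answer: -1/1263 ≈ -0.00079177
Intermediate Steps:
b(H) = -7 + H (b(H) = H - 7 = -7 + H)
1/(b(84) - 1340) = 1/((-7 + 84) - 1340) = 1/(77 - 1340) = 1/(-1263) = -1/1263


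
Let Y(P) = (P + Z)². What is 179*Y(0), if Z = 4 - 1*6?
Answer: 716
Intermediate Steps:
Z = -2 (Z = 4 - 6 = -2)
Y(P) = (-2 + P)² (Y(P) = (P - 2)² = (-2 + P)²)
179*Y(0) = 179*(-2 + 0)² = 179*(-2)² = 179*4 = 716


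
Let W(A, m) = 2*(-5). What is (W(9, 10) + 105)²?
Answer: 9025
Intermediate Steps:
W(A, m) = -10
(W(9, 10) + 105)² = (-10 + 105)² = 95² = 9025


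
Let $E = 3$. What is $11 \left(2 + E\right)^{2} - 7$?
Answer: $268$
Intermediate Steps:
$11 \left(2 + E\right)^{2} - 7 = 11 \left(2 + 3\right)^{2} - 7 = 11 \cdot 5^{2} - 7 = 11 \cdot 25 - 7 = 275 - 7 = 268$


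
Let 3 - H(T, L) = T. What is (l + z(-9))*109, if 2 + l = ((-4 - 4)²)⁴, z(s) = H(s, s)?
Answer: 1828717634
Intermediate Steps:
H(T, L) = 3 - T
z(s) = 3 - s
l = 16777214 (l = -2 + ((-4 - 4)²)⁴ = -2 + ((-8)²)⁴ = -2 + 64⁴ = -2 + 16777216 = 16777214)
(l + z(-9))*109 = (16777214 + (3 - 1*(-9)))*109 = (16777214 + (3 + 9))*109 = (16777214 + 12)*109 = 16777226*109 = 1828717634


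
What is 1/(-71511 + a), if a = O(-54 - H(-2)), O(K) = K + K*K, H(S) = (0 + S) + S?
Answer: -1/69061 ≈ -1.4480e-5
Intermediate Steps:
H(S) = 2*S (H(S) = S + S = 2*S)
O(K) = K + K²
a = 2450 (a = (-54 - 2*(-2))*(1 + (-54 - 2*(-2))) = (-54 - 1*(-4))*(1 + (-54 - 1*(-4))) = (-54 + 4)*(1 + (-54 + 4)) = -50*(1 - 50) = -50*(-49) = 2450)
1/(-71511 + a) = 1/(-71511 + 2450) = 1/(-69061) = -1/69061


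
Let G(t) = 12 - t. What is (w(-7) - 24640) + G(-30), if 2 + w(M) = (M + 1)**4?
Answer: -23304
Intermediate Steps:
w(M) = -2 + (1 + M)**4 (w(M) = -2 + (M + 1)**4 = -2 + (1 + M)**4)
(w(-7) - 24640) + G(-30) = ((-2 + (1 - 7)**4) - 24640) + (12 - 1*(-30)) = ((-2 + (-6)**4) - 24640) + (12 + 30) = ((-2 + 1296) - 24640) + 42 = (1294 - 24640) + 42 = -23346 + 42 = -23304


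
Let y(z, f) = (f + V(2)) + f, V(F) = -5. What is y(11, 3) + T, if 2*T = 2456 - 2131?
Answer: 327/2 ≈ 163.50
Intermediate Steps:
y(z, f) = -5 + 2*f (y(z, f) = (f - 5) + f = (-5 + f) + f = -5 + 2*f)
T = 325/2 (T = (2456 - 2131)/2 = (½)*325 = 325/2 ≈ 162.50)
y(11, 3) + T = (-5 + 2*3) + 325/2 = (-5 + 6) + 325/2 = 1 + 325/2 = 327/2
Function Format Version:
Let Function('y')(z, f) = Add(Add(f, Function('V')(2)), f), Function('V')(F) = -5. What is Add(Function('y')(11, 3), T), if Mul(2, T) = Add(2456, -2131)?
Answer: Rational(327, 2) ≈ 163.50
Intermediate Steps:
Function('y')(z, f) = Add(-5, Mul(2, f)) (Function('y')(z, f) = Add(Add(f, -5), f) = Add(Add(-5, f), f) = Add(-5, Mul(2, f)))
T = Rational(325, 2) (T = Mul(Rational(1, 2), Add(2456, -2131)) = Mul(Rational(1, 2), 325) = Rational(325, 2) ≈ 162.50)
Add(Function('y')(11, 3), T) = Add(Add(-5, Mul(2, 3)), Rational(325, 2)) = Add(Add(-5, 6), Rational(325, 2)) = Add(1, Rational(325, 2)) = Rational(327, 2)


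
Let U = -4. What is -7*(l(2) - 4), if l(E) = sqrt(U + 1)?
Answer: 28 - 7*I*sqrt(3) ≈ 28.0 - 12.124*I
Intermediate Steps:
l(E) = I*sqrt(3) (l(E) = sqrt(-4 + 1) = sqrt(-3) = I*sqrt(3))
-7*(l(2) - 4) = -7*(I*sqrt(3) - 4) = -7*(-4 + I*sqrt(3)) = 28 - 7*I*sqrt(3)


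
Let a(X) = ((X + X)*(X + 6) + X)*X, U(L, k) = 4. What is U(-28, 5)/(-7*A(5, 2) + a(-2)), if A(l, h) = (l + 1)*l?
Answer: -2/87 ≈ -0.022988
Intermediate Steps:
a(X) = X*(X + 2*X*(6 + X)) (a(X) = ((2*X)*(6 + X) + X)*X = (2*X*(6 + X) + X)*X = (X + 2*X*(6 + X))*X = X*(X + 2*X*(6 + X)))
A(l, h) = l*(1 + l) (A(l, h) = (1 + l)*l = l*(1 + l))
U(-28, 5)/(-7*A(5, 2) + a(-2)) = 4/(-35*(1 + 5) + (-2)²*(13 + 2*(-2))) = 4/(-35*6 + 4*(13 - 4)) = 4/(-7*30 + 4*9) = 4/(-210 + 36) = 4/(-174) = 4*(-1/174) = -2/87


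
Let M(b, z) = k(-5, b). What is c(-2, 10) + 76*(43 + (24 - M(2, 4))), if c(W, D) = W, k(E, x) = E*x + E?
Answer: 6230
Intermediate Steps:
k(E, x) = E + E*x
M(b, z) = -5 - 5*b (M(b, z) = -5*(1 + b) = -5 - 5*b)
c(-2, 10) + 76*(43 + (24 - M(2, 4))) = -2 + 76*(43 + (24 - (-5 - 5*2))) = -2 + 76*(43 + (24 - (-5 - 10))) = -2 + 76*(43 + (24 - 1*(-15))) = -2 + 76*(43 + (24 + 15)) = -2 + 76*(43 + 39) = -2 + 76*82 = -2 + 6232 = 6230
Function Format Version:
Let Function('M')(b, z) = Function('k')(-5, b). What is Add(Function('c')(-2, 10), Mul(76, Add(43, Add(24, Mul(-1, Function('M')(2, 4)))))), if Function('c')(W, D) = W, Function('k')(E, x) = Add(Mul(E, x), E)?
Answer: 6230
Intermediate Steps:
Function('k')(E, x) = Add(E, Mul(E, x))
Function('M')(b, z) = Add(-5, Mul(-5, b)) (Function('M')(b, z) = Mul(-5, Add(1, b)) = Add(-5, Mul(-5, b)))
Add(Function('c')(-2, 10), Mul(76, Add(43, Add(24, Mul(-1, Function('M')(2, 4)))))) = Add(-2, Mul(76, Add(43, Add(24, Mul(-1, Add(-5, Mul(-5, 2))))))) = Add(-2, Mul(76, Add(43, Add(24, Mul(-1, Add(-5, -10)))))) = Add(-2, Mul(76, Add(43, Add(24, Mul(-1, -15))))) = Add(-2, Mul(76, Add(43, Add(24, 15)))) = Add(-2, Mul(76, Add(43, 39))) = Add(-2, Mul(76, 82)) = Add(-2, 6232) = 6230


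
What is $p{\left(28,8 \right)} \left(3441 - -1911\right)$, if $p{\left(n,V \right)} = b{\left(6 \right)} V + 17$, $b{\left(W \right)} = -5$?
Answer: $-123096$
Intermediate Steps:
$p{\left(n,V \right)} = 17 - 5 V$ ($p{\left(n,V \right)} = - 5 V + 17 = 17 - 5 V$)
$p{\left(28,8 \right)} \left(3441 - -1911\right) = \left(17 - 40\right) \left(3441 - -1911\right) = \left(17 - 40\right) \left(3441 + 1911\right) = \left(-23\right) 5352 = -123096$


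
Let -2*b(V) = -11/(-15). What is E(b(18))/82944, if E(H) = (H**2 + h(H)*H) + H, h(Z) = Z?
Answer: -11/9331200 ≈ -1.1788e-6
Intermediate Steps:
b(V) = -11/30 (b(V) = -(-11)/(2*(-15)) = -(-11)*(-1)/(2*15) = -1/2*11/15 = -11/30)
E(H) = H + 2*H**2 (E(H) = (H**2 + H*H) + H = (H**2 + H**2) + H = 2*H**2 + H = H + 2*H**2)
E(b(18))/82944 = -11*(1 + 2*(-11/30))/30/82944 = -11*(1 - 11/15)/30*(1/82944) = -11/30*4/15*(1/82944) = -22/225*1/82944 = -11/9331200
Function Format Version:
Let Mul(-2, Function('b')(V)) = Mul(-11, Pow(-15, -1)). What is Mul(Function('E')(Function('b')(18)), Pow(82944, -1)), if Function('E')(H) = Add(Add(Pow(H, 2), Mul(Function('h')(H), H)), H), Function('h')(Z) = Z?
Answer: Rational(-11, 9331200) ≈ -1.1788e-6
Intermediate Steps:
Function('b')(V) = Rational(-11, 30) (Function('b')(V) = Mul(Rational(-1, 2), Mul(-11, Pow(-15, -1))) = Mul(Rational(-1, 2), Mul(-11, Rational(-1, 15))) = Mul(Rational(-1, 2), Rational(11, 15)) = Rational(-11, 30))
Function('E')(H) = Add(H, Mul(2, Pow(H, 2))) (Function('E')(H) = Add(Add(Pow(H, 2), Mul(H, H)), H) = Add(Add(Pow(H, 2), Pow(H, 2)), H) = Add(Mul(2, Pow(H, 2)), H) = Add(H, Mul(2, Pow(H, 2))))
Mul(Function('E')(Function('b')(18)), Pow(82944, -1)) = Mul(Mul(Rational(-11, 30), Add(1, Mul(2, Rational(-11, 30)))), Pow(82944, -1)) = Mul(Mul(Rational(-11, 30), Add(1, Rational(-11, 15))), Rational(1, 82944)) = Mul(Mul(Rational(-11, 30), Rational(4, 15)), Rational(1, 82944)) = Mul(Rational(-22, 225), Rational(1, 82944)) = Rational(-11, 9331200)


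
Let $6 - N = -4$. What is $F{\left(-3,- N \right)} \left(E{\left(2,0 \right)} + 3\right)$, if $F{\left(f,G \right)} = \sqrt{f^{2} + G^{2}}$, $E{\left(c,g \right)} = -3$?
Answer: $0$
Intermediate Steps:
$N = 10$ ($N = 6 - -4 = 6 + 4 = 10$)
$F{\left(f,G \right)} = \sqrt{G^{2} + f^{2}}$
$F{\left(-3,- N \right)} \left(E{\left(2,0 \right)} + 3\right) = \sqrt{\left(\left(-1\right) 10\right)^{2} + \left(-3\right)^{2}} \left(-3 + 3\right) = \sqrt{\left(-10\right)^{2} + 9} \cdot 0 = \sqrt{100 + 9} \cdot 0 = \sqrt{109} \cdot 0 = 0$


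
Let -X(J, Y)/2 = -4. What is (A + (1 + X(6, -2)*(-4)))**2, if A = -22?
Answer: 2809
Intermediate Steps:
X(J, Y) = 8 (X(J, Y) = -2*(-4) = 8)
(A + (1 + X(6, -2)*(-4)))**2 = (-22 + (1 + 8*(-4)))**2 = (-22 + (1 - 32))**2 = (-22 - 31)**2 = (-53)**2 = 2809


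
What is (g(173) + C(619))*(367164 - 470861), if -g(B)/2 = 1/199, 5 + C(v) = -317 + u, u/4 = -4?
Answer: 6975075008/199 ≈ 3.5051e+7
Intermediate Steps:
u = -16 (u = 4*(-4) = -16)
C(v) = -338 (C(v) = -5 + (-317 - 16) = -5 - 333 = -338)
g(B) = -2/199
(g(173) + C(619))*(367164 - 470861) = (-2/199 - 338)*(367164 - 470861) = -67264/199*(-103697) = 6975075008/199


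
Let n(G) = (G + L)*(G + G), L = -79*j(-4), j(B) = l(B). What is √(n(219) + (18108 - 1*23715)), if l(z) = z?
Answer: √228723 ≈ 478.25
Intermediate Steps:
j(B) = B
L = 316 (L = -79*(-4) = 316)
n(G) = 2*G*(316 + G) (n(G) = (G + 316)*(G + G) = (316 + G)*(2*G) = 2*G*(316 + G))
√(n(219) + (18108 - 1*23715)) = √(2*219*(316 + 219) + (18108 - 1*23715)) = √(2*219*535 + (18108 - 23715)) = √(234330 - 5607) = √228723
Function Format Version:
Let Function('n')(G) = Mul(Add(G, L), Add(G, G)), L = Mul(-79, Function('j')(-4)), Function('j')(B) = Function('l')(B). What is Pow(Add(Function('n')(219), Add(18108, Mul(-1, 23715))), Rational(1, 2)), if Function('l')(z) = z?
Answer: Pow(228723, Rational(1, 2)) ≈ 478.25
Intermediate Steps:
Function('j')(B) = B
L = 316 (L = Mul(-79, -4) = 316)
Function('n')(G) = Mul(2, G, Add(316, G)) (Function('n')(G) = Mul(Add(G, 316), Add(G, G)) = Mul(Add(316, G), Mul(2, G)) = Mul(2, G, Add(316, G)))
Pow(Add(Function('n')(219), Add(18108, Mul(-1, 23715))), Rational(1, 2)) = Pow(Add(Mul(2, 219, Add(316, 219)), Add(18108, Mul(-1, 23715))), Rational(1, 2)) = Pow(Add(Mul(2, 219, 535), Add(18108, -23715)), Rational(1, 2)) = Pow(Add(234330, -5607), Rational(1, 2)) = Pow(228723, Rational(1, 2))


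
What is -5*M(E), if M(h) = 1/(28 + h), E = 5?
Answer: -5/33 ≈ -0.15152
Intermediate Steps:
-5*M(E) = -5/(28 + 5) = -5/33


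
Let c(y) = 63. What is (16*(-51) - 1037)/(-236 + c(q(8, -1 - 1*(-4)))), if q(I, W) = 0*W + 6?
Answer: 1853/173 ≈ 10.711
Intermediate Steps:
q(I, W) = 6 (q(I, W) = 0 + 6 = 6)
(16*(-51) - 1037)/(-236 + c(q(8, -1 - 1*(-4)))) = (16*(-51) - 1037)/(-236 + 63) = (-816 - 1037)/(-173) = -1853*(-1/173) = 1853/173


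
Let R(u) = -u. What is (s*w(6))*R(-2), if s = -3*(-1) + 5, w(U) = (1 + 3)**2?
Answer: 256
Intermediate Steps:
w(U) = 16 (w(U) = 4**2 = 16)
s = 8 (s = 3 + 5 = 8)
(s*w(6))*R(-2) = (8*16)*(-1*(-2)) = 128*2 = 256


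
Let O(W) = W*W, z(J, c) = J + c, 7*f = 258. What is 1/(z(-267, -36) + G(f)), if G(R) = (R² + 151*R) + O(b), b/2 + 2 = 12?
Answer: 49/344023 ≈ 0.00014243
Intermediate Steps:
f = 258/7 (f = (⅐)*258 = 258/7 ≈ 36.857)
b = 20 (b = -4 + 2*12 = -4 + 24 = 20)
O(W) = W²
G(R) = 400 + R² + 151*R (G(R) = (R² + 151*R) + 20² = (R² + 151*R) + 400 = 400 + R² + 151*R)
1/(z(-267, -36) + G(f)) = 1/((-267 - 36) + (400 + (258/7)² + 151*(258/7))) = 1/(-303 + (400 + 66564/49 + 38958/7)) = 1/(-303 + 358870/49) = 1/(344023/49) = 49/344023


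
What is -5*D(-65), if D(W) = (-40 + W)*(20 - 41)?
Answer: -11025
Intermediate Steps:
D(W) = 840 - 21*W (D(W) = (-40 + W)*(-21) = 840 - 21*W)
-5*D(-65) = -5*(840 - 21*(-65)) = -5*(840 + 1365) = -5*2205 = -11025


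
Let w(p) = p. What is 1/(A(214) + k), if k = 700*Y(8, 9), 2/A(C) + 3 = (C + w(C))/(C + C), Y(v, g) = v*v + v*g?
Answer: 1/95199 ≈ 1.0504e-5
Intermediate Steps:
Y(v, g) = v² + g*v
A(C) = -1 (A(C) = 2/(-3 + (C + C)/(C + C)) = 2/(-3 + (2*C)/((2*C))) = 2/(-3 + (2*C)*(1/(2*C))) = 2/(-3 + 1) = 2/(-2) = 2*(-½) = -1)
k = 95200 (k = 700*(8*(9 + 8)) = 700*(8*17) = 700*136 = 95200)
1/(A(214) + k) = 1/(-1 + 95200) = 1/95199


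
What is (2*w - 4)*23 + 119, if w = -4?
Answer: -157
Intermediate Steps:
(2*w - 4)*23 + 119 = (2*(-4) - 4)*23 + 119 = (-8 - 4)*23 + 119 = -12*23 + 119 = -276 + 119 = -157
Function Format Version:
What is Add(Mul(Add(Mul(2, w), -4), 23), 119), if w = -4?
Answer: -157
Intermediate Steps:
Add(Mul(Add(Mul(2, w), -4), 23), 119) = Add(Mul(Add(Mul(2, -4), -4), 23), 119) = Add(Mul(Add(-8, -4), 23), 119) = Add(Mul(-12, 23), 119) = Add(-276, 119) = -157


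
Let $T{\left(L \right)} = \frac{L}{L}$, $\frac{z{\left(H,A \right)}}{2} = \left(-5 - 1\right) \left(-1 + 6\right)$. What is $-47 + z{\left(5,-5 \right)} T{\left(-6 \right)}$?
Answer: $-107$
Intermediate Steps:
$z{\left(H,A \right)} = -60$ ($z{\left(H,A \right)} = 2 \left(-5 - 1\right) \left(-1 + 6\right) = 2 \left(\left(-6\right) 5\right) = 2 \left(-30\right) = -60$)
$T{\left(L \right)} = 1$
$-47 + z{\left(5,-5 \right)} T{\left(-6 \right)} = -47 - 60 = -107$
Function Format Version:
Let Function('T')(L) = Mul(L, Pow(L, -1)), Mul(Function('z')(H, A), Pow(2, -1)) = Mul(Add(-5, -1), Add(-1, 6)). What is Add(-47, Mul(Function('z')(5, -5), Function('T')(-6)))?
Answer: -107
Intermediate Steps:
Function('z')(H, A) = -60 (Function('z')(H, A) = Mul(2, Mul(Add(-5, -1), Add(-1, 6))) = Mul(2, Mul(-6, 5)) = Mul(2, -30) = -60)
Function('T')(L) = 1
Add(-47, Mul(Function('z')(5, -5), Function('T')(-6))) = Add(-47, Mul(-60, 1)) = Add(-47, -60) = -107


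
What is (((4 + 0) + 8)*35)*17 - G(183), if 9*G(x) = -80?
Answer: 64340/9 ≈ 7148.9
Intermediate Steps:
G(x) = -80/9 (G(x) = (⅑)*(-80) = -80/9)
(((4 + 0) + 8)*35)*17 - G(183) = (((4 + 0) + 8)*35)*17 - 1*(-80/9) = ((4 + 8)*35)*17 + 80/9 = (12*35)*17 + 80/9 = 420*17 + 80/9 = 7140 + 80/9 = 64340/9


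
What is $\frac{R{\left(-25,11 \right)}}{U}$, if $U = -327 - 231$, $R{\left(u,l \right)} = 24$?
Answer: $- \frac{4}{93} \approx -0.043011$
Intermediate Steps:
$U = -558$
$\frac{R{\left(-25,11 \right)}}{U} = \frac{24}{-558} = 24 \left(- \frac{1}{558}\right) = - \frac{4}{93}$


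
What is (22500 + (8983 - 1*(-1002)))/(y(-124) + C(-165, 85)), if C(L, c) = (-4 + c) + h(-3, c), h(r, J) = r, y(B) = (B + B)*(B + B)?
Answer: 32485/61582 ≈ 0.52751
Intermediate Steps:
y(B) = 4*B**2 (y(B) = (2*B)*(2*B) = 4*B**2)
C(L, c) = -7 + c (C(L, c) = (-4 + c) - 3 = -7 + c)
(22500 + (8983 - 1*(-1002)))/(y(-124) + C(-165, 85)) = (22500 + (8983 - 1*(-1002)))/(4*(-124)**2 + (-7 + 85)) = (22500 + (8983 + 1002))/(4*15376 + 78) = (22500 + 9985)/(61504 + 78) = 32485/61582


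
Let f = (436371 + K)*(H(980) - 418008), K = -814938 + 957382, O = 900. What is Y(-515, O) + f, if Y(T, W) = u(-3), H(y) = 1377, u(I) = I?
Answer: -241152272268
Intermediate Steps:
Y(T, W) = -3
K = 142444
f = -241152272265 (f = (436371 + 142444)*(1377 - 418008) = 578815*(-416631) = -241152272265)
Y(-515, O) + f = -3 - 241152272265 = -241152272268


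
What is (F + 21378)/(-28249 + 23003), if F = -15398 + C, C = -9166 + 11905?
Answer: -8719/5246 ≈ -1.6620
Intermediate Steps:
C = 2739
F = -12659 (F = -15398 + 2739 = -12659)
(F + 21378)/(-28249 + 23003) = (-12659 + 21378)/(-28249 + 23003) = 8719/(-5246) = 8719*(-1/5246) = -8719/5246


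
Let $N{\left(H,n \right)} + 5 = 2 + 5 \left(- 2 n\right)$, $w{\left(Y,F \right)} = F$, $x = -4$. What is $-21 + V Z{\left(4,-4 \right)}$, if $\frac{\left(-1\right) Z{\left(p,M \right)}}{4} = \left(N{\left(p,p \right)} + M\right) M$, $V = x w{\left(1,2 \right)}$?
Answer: $5995$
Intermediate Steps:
$V = -8$ ($V = \left(-4\right) 2 = -8$)
$N{\left(H,n \right)} = -3 - 10 n$ ($N{\left(H,n \right)} = -5 + \left(2 + 5 \left(- 2 n\right)\right) = -5 - \left(-2 + 10 n\right) = -3 - 10 n$)
$Z{\left(p,M \right)} = - 4 M \left(-3 + M - 10 p\right)$ ($Z{\left(p,M \right)} = - 4 \left(\left(-3 - 10 p\right) + M\right) M = - 4 \left(-3 + M - 10 p\right) M = - 4 M \left(-3 + M - 10 p\right)$)
$-21 + V Z{\left(4,-4 \right)} = -21 - 8 \cdot 4 \left(-4\right) \left(3 - -4 + 10 \cdot 4\right) = -21 - 8 \cdot 4 \left(-4\right) \left(3 + 4 + 40\right) = -21 - 8 \cdot 4 \left(-4\right) 47 = -21 - -6016 = -21 + 6016 = 5995$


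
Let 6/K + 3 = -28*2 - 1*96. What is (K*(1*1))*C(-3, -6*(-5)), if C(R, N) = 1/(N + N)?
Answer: -1/1550 ≈ -0.00064516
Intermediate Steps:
C(R, N) = 1/(2*N)
K = -6/155 (K = 6/(-3 + (-28*2 - 1*96)) = 6/(-3 + (-56 - 96)) = 6/(-3 - 152) = 6/(-155) = 6*(-1/155) = -6/155 ≈ -0.038710)
(K*(1*1))*C(-3, -6*(-5)) = (-6/155)*(1/(2*((-6*(-5))))) = (-6/155*1)*((½)/30) = -3/(155*30) = -6/155*1/60 = -1/1550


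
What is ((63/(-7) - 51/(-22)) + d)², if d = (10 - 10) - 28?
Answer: 582169/484 ≈ 1202.8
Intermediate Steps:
d = -28 (d = 0 - 28 = -28)
((63/(-7) - 51/(-22)) + d)² = ((63/(-7) - 51/(-22)) - 28)² = ((63*(-⅐) - 51*(-1/22)) - 28)² = ((-9 + 51/22) - 28)² = (-147/22 - 28)² = (-763/22)² = 582169/484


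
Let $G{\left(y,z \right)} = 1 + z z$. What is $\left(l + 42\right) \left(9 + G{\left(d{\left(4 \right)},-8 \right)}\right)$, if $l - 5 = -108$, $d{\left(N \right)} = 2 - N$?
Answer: $-4514$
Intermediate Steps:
$l = -103$ ($l = 5 - 108 = -103$)
$G{\left(y,z \right)} = 1 + z^{2}$
$\left(l + 42\right) \left(9 + G{\left(d{\left(4 \right)},-8 \right)}\right) = \left(-103 + 42\right) \left(9 + \left(1 + \left(-8\right)^{2}\right)\right) = - 61 \left(9 + \left(1 + 64\right)\right) = - 61 \left(9 + 65\right) = \left(-61\right) 74 = -4514$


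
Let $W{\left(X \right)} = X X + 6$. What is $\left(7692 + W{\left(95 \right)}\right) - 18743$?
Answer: $-2020$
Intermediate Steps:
$W{\left(X \right)} = 6 + X^{2}$ ($W{\left(X \right)} = X^{2} + 6 = 6 + X^{2}$)
$\left(7692 + W{\left(95 \right)}\right) - 18743 = \left(7692 + \left(6 + 95^{2}\right)\right) - 18743 = \left(7692 + \left(6 + 9025\right)\right) - 18743 = \left(7692 + 9031\right) - 18743 = 16723 - 18743 = -2020$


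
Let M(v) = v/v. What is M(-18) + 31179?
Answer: 31180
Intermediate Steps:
M(v) = 1
M(-18) + 31179 = 1 + 31179 = 31180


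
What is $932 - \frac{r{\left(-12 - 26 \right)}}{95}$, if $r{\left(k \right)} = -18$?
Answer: $\frac{88558}{95} \approx 932.19$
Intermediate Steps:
$932 - \frac{r{\left(-12 - 26 \right)}}{95} = 932 - - \frac{18}{95} = 932 + \frac{18}{95} = \frac{88558}{95}$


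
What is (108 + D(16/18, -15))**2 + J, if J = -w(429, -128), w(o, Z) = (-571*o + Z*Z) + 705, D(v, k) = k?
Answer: 236519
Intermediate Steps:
w(o, Z) = 705 + Z**2 - 571*o (w(o, Z) = (-571*o + Z**2) + 705 = (Z**2 - 571*o) + 705 = 705 + Z**2 - 571*o)
J = 227870 (J = -(705 + (-128)**2 - 571*429) = -(705 + 16384 - 244959) = -1*(-227870) = 227870)
(108 + D(16/18, -15))**2 + J = (108 - 15)**2 + 227870 = 93**2 + 227870 = 8649 + 227870 = 236519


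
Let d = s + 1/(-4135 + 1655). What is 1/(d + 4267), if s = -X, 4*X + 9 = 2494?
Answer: 2480/9041459 ≈ 0.00027429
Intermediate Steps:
X = 2485/4 (X = -9/4 + (¼)*2494 = -9/4 + 1247/2 = 2485/4 ≈ 621.25)
s = -2485/4 (s = -1*2485/4 = -2485/4 ≈ -621.25)
d = -1540701/2480 (d = -2485/4 + 1/(-4135 + 1655) = -2485/4 + 1/(-2480) = -2485/4 - 1/2480 = -1540701/2480 ≈ -621.25)
1/(d + 4267) = 1/(-1540701/2480 + 4267) = 1/(9041459/2480) = 2480/9041459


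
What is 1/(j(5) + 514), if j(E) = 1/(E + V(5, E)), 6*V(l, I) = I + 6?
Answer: 41/21080 ≈ 0.0019450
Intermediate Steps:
V(l, I) = 1 + I/6 (V(l, I) = (I + 6)/6 = (6 + I)/6 = 1 + I/6)
j(E) = 1/(1 + 7*E/6) (j(E) = 1/(E + (1 + E/6)) = 1/(1 + 7*E/6))
1/(j(5) + 514) = 1/(6/(6 + 7*5) + 514) = 1/(6/(6 + 35) + 514) = 1/(6/41 + 514) = 1/(21080/41) = 41/21080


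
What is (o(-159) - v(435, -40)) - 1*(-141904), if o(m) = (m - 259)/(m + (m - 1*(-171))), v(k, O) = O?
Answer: 20866186/147 ≈ 1.4195e+5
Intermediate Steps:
o(m) = (-259 + m)/(171 + 2*m) (o(m) = (-259 + m)/(m + (m + 171)) = (-259 + m)/(m + (171 + m)) = (-259 + m)/(171 + 2*m))
(o(-159) - v(435, -40)) - 1*(-141904) = ((-259 - 159)/(171 + 2*(-159)) - 1*(-40)) - 1*(-141904) = (-418/(171 - 318) + 40) + 141904 = (-418/(-147) + 40) + 141904 = (-1/147*(-418) + 40) + 141904 = (418/147 + 40) + 141904 = 6298/147 + 141904 = 20866186/147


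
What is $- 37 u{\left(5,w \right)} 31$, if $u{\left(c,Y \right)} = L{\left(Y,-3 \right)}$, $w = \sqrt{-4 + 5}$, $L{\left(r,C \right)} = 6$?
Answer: $-6882$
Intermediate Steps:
$w = 1$ ($w = \sqrt{1} = 1$)
$u{\left(c,Y \right)} = 6$
$- 37 u{\left(5,w \right)} 31 = \left(-37\right) 6 \cdot 31 = \left(-222\right) 31 = -6882$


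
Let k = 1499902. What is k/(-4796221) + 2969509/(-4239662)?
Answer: -20601498938613/20334355917302 ≈ -1.0131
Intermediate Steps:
k/(-4796221) + 2969509/(-4239662) = 1499902/(-4796221) + 2969509/(-4239662) = 1499902*(-1/4796221) + 2969509*(-1/4239662) = -1499902/4796221 - 2969509/4239662 = -20601498938613/20334355917302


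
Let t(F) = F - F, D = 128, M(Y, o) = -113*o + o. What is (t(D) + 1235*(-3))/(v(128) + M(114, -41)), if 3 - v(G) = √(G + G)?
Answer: -195/241 ≈ -0.80913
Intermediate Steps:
v(G) = 3 - √2*√G (v(G) = 3 - √(G + G) = 3 - √(2*G) = 3 - √2*√G)
M(Y, o) = -112*o
t(F) = 0
(t(D) + 1235*(-3))/(v(128) + M(114, -41)) = (0 + 1235*(-3))/((3 - √2*√128) - 112*(-41)) = (0 - 3705)/((3 - √2*8*√2) + 4592) = -3705/((3 - 16) + 4592) = -3705/(-13 + 4592) = -3705/4579 = -3705*1/4579 = -195/241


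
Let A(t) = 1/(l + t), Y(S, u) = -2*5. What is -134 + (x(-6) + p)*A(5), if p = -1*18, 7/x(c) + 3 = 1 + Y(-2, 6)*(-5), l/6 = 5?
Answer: -225977/1680 ≈ -134.51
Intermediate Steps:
l = 30 (l = 6*5 = 30)
Y(S, u) = -10
A(t) = 1/(30 + t)
x(c) = 7/48 (x(c) = 7/(-3 + (1 - 10*(-5))) = 7/(-3 + (1 + 50)) = 7/(-3 + 51) = 7/48)
p = -18
-134 + (x(-6) + p)*A(5) = -134 + (7/48 - 18)/(30 + 5) = -134 - 857/48/35 = -134 - 857/48*1/35 = -134 - 857/1680 = -225977/1680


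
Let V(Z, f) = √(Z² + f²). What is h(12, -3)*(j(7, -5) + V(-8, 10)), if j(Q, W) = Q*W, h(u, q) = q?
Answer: 105 - 6*√41 ≈ 66.581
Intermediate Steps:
h(12, -3)*(j(7, -5) + V(-8, 10)) = -3*(7*(-5) + √((-8)² + 10²)) = -3*(-35 + √(64 + 100)) = -3*(-35 + √164) = -3*(-35 + 2*√41) = 105 - 6*√41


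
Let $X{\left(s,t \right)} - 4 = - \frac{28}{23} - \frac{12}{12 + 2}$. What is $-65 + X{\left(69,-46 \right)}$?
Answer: $- \frac{10155}{161} \approx -63.075$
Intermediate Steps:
$X{\left(s,t \right)} = \frac{310}{161}$ ($X{\left(s,t \right)} = 4 - \left(\frac{28}{23} + \frac{12}{12 + 2}\right) = 4 - \left(\frac{28}{23} + \frac{12}{14}\right) = 4 - \frac{334}{161} = \frac{310}{161}$)
$-65 + X{\left(69,-46 \right)} = -65 + \frac{310}{161} = - \frac{10155}{161}$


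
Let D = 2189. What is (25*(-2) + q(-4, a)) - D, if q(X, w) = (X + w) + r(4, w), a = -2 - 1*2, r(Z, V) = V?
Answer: -2251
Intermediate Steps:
a = -4 (a = -2 - 2 = -4)
q(X, w) = X + 2*w (q(X, w) = (X + w) + w = X + 2*w)
(25*(-2) + q(-4, a)) - D = (25*(-2) + (-4 + 2*(-4))) - 1*2189 = (-50 + (-4 - 8)) - 2189 = (-50 - 12) - 2189 = -62 - 2189 = -2251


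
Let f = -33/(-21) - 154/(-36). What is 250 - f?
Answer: 30763/126 ≈ 244.15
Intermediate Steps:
f = 737/126 (f = -33*(-1/21) - 154*(-1/36) = 11/7 + 77/18 = 737/126 ≈ 5.8492)
250 - f = 250 - 1*737/126 = 250 - 737/126 = 30763/126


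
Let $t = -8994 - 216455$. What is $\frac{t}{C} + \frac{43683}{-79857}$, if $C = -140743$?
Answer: $\frac{3951868108}{3746437917} \approx 1.0548$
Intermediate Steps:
$t = -225449$
$\frac{t}{C} + \frac{43683}{-79857} = - \frac{225449}{-140743} + \frac{43683}{-79857} = \left(-225449\right) \left(- \frac{1}{140743}\right) + 43683 \left(- \frac{1}{79857}\right) = \frac{225449}{140743} - \frac{14561}{26619} = \frac{3951868108}{3746437917}$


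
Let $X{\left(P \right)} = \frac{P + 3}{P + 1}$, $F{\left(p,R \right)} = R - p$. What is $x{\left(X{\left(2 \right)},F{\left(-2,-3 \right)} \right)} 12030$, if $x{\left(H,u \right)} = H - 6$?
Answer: $-52130$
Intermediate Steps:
$X{\left(P \right)} = \frac{3 + P}{1 + P}$
$x{\left(H,u \right)} = -6 + H$ ($x{\left(H,u \right)} = H - 6 = -6 + H$)
$x{\left(X{\left(2 \right)},F{\left(-2,-3 \right)} \right)} 12030 = \left(-6 + \frac{3 + 2}{1 + 2}\right) 12030 = \left(-6 + \frac{1}{3} \cdot 5\right) 12030 = \left(-6 + \frac{5}{3}\right) 12030 = \left(- \frac{13}{3}\right) 12030 = -52130$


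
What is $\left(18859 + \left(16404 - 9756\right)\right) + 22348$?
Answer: $47855$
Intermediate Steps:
$\left(18859 + \left(16404 - 9756\right)\right) + 22348 = \left(18859 + 6648\right) + 22348 = 25507 + 22348 = 47855$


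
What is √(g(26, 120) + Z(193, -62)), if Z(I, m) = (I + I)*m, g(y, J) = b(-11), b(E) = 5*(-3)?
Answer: I*√23947 ≈ 154.75*I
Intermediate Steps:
b(E) = -15
g(y, J) = -15
Z(I, m) = 2*I*m (Z(I, m) = (2*I)*m = 2*I*m)
√(g(26, 120) + Z(193, -62)) = √(-15 + 2*193*(-62)) = √(-15 - 23932) = √(-23947) = I*√23947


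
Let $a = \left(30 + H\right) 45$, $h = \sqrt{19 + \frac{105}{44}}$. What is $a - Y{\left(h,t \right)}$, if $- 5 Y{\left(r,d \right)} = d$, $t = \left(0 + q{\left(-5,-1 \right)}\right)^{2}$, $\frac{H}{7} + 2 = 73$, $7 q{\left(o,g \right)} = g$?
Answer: $\frac{5810176}{245} \approx 23715.0$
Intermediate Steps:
$q{\left(o,g \right)} = \frac{g}{7}$
$H = 497$ ($H = -14 + 7 \cdot 73 = -14 + 511 = 497$)
$t = \frac{1}{49}$ ($t = \left(0 + \frac{1}{7} \left(-1\right)\right)^{2} = \left(0 - \frac{1}{7}\right)^{2} = \left(- \frac{1}{7}\right)^{2} = \frac{1}{49} \approx 0.020408$)
$h = \frac{\sqrt{10351}}{22}$ ($h = \sqrt{19 + 105 \cdot \frac{1}{44}} = \sqrt{19 + \frac{105}{44}} = \sqrt{\frac{941}{44}} = \frac{\sqrt{10351}}{22} \approx 4.6245$)
$Y{\left(r,d \right)} = - \frac{d}{5}$
$a = 23715$ ($a = \left(30 + 497\right) 45 = 527 \cdot 45 = 23715$)
$a - Y{\left(h,t \right)} = 23715 - \left(- \frac{1}{5}\right) \frac{1}{49} = 23715 - - \frac{1}{245} = 23715 + \frac{1}{245} = \frac{5810176}{245}$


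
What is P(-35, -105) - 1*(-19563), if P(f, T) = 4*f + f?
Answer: 19388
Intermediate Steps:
P(f, T) = 5*f
P(-35, -105) - 1*(-19563) = 5*(-35) - 1*(-19563) = -175 + 19563 = 19388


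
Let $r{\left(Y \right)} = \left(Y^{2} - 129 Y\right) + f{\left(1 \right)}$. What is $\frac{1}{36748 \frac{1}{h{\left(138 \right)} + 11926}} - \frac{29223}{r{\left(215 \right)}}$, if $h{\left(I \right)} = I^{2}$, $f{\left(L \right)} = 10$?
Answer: $- \frac{125235451}{169959500} \approx -0.73685$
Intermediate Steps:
$r{\left(Y \right)} = 10 + Y^{2} - 129 Y$ ($r{\left(Y \right)} = \left(Y^{2} - 129 Y\right) + 10 = 10 + Y^{2} - 129 Y$)
$\frac{1}{36748 \frac{1}{h{\left(138 \right)} + 11926}} - \frac{29223}{r{\left(215 \right)}} = \frac{1}{36748 \frac{1}{138^{2} + 11926}} - \frac{29223}{10 + 215^{2} - 27735} = \frac{1}{36748 \frac{1}{19044 + 11926}} - \frac{29223}{10 + 46225 - 27735} = \frac{1}{36748 \cdot \frac{1}{30970}} - \frac{29223}{18500} = \frac{\frac{1}{\frac{1}{30970}}}{36748} - \frac{29223}{18500} = \frac{1}{36748} \cdot 30970 - \frac{29223}{18500} = \frac{15485}{18374} - \frac{29223}{18500} = - \frac{125235451}{169959500}$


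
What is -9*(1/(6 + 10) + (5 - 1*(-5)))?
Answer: -1449/16 ≈ -90.563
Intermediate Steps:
-9*(1/(6 + 10) + (5 - 1*(-5))) = -9*(1/16 + (5 + 5)) = -9*(1/16 + 10) = -9*161/16 = -1449/16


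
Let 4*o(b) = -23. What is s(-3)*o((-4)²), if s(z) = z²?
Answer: -207/4 ≈ -51.750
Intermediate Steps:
o(b) = -23/4 (o(b) = (¼)*(-23) = -23/4)
s(-3)*o((-4)²) = (-3)²*(-23/4) = 9*(-23/4) = -207/4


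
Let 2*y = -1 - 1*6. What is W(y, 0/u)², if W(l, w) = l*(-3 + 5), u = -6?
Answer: 49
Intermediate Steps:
y = -7/2 (y = (-1 - 1*6)/2 = (-1 - 6)/2 = (½)*(-7) = -7/2 ≈ -3.5000)
W(l, w) = 2*l (W(l, w) = l*2 = 2*l)
W(y, 0/u)² = (2*(-7/2))² = (-7)² = 49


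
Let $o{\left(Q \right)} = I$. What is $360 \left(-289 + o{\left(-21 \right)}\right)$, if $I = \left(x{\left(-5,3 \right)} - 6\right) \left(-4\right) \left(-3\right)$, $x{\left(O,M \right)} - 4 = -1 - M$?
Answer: $-129960$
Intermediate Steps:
$x{\left(O,M \right)} = 3 - M$ ($x{\left(O,M \right)} = 4 - \left(1 + M\right) = 3 - M$)
$I = -72$ ($I = \left(\left(3 - 3\right) - 6\right) \left(-4\right) \left(-3\right) = \left(0 - 6\right) \left(-4\right) \left(-3\right) = \left(-6\right) \left(-4\right) \left(-3\right) = 24 \left(-3\right) = -72$)
$o{\left(Q \right)} = -72$
$360 \left(-289 + o{\left(-21 \right)}\right) = 360 \left(-289 - 72\right) = 360 \left(-361\right) = -129960$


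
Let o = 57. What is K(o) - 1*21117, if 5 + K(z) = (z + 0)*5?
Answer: -20837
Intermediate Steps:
K(z) = -5 + 5*z (K(z) = -5 + (z + 0)*5 = -5 + z*5 = -5 + 5*z)
K(o) - 1*21117 = (-5 + 5*57) - 1*21117 = (-5 + 285) - 21117 = 280 - 21117 = -20837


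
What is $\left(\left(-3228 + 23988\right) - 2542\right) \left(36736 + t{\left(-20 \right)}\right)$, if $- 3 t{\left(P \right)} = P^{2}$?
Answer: $\frac{2000482144}{3} \approx 6.6683 \cdot 10^{8}$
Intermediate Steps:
$t{\left(P \right)} = - \frac{P^{2}}{3}$
$\left(\left(-3228 + 23988\right) - 2542\right) \left(36736 + t{\left(-20 \right)}\right) = \left(\left(-3228 + 23988\right) - 2542\right) \left(36736 - \frac{\left(-20\right)^{2}}{3}\right) = \left(20760 - 2542\right) \left(36736 - \frac{400}{3}\right) = 18218 \left(36736 - \frac{400}{3}\right) = 18218 \cdot \frac{109808}{3} = \frac{2000482144}{3}$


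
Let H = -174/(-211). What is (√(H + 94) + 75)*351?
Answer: 26325 + 702*√1055422/211 ≈ 29743.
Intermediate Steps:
H = 174/211 (H = -174*(-1/211) = 174/211 ≈ 0.82464)
(√(H + 94) + 75)*351 = (√(174/211 + 94) + 75)*351 = (√(20008/211) + 75)*351 = (2*√1055422/211 + 75)*351 = (75 + 2*√1055422/211)*351 = 26325 + 702*√1055422/211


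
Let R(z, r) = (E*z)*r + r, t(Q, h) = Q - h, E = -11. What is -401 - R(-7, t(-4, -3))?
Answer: -323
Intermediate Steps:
R(z, r) = r - 11*r*z (R(z, r) = (-11*z)*r + r = -11*r*z + r = r - 11*r*z)
-401 - R(-7, t(-4, -3)) = -401 - (-4 - 1*(-3))*(1 - 11*(-7)) = -401 - (-4 + 3)*(1 + 77) = -401 - (-1)*78 = -401 - 1*(-78) = -401 + 78 = -323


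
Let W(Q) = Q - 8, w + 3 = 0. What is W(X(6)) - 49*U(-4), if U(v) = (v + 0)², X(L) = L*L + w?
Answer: -759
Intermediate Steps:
w = -3 (w = -3 + 0 = -3)
X(L) = -3 + L² (X(L) = L*L - 3 = L² - 3 = -3 + L²)
W(Q) = -8 + Q
U(v) = v²
W(X(6)) - 49*U(-4) = (-8 + (-3 + 6²)) - 49*(-4)² = (-8 + (-3 + 36)) - 49*16 = (-8 + 33) - 784 = 25 - 784 = -759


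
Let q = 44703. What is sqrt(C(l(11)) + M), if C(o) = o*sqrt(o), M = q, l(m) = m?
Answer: sqrt(44703 + 11*sqrt(11)) ≈ 211.52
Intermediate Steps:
M = 44703
C(o) = o**(3/2)
sqrt(C(l(11)) + M) = sqrt(11**(3/2) + 44703) = sqrt(11*sqrt(11) + 44703) = sqrt(44703 + 11*sqrt(11))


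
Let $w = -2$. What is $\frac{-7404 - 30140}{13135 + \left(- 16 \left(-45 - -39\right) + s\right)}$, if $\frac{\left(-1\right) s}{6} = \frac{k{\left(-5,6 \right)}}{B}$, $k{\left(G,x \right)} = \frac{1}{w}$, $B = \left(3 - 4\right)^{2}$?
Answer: $- \frac{1444}{509} \approx -2.8369$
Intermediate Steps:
$B = 1$ ($B = \left(-1\right)^{2} = 1$)
$k{\left(G,x \right)} = - \frac{1}{2}$ ($k{\left(G,x \right)} = \frac{1}{-2} = - \frac{1}{2}$)
$s = 3$ ($s = - 6 \left(- \frac{1}{2 \cdot 1}\right) = - 6 \left(\left(- \frac{1}{2}\right) 1\right) = \left(-6\right) \left(- \frac{1}{2}\right) = 3$)
$\frac{-7404 - 30140}{13135 + \left(- 16 \left(-45 - -39\right) + s\right)} = \frac{-7404 - 30140}{13135 - \left(-3 + 16 \left(-45 - -39\right)\right)} = - \frac{37544}{13135 - \left(-3 + 16 \left(-45 + 39\right)\right)} = - \frac{37544}{13135 + \left(\left(-16\right) \left(-6\right) + 3\right)} = - \frac{37544}{13135 + \left(96 + 3\right)} = - \frac{37544}{13135 + 99} = - \frac{37544}{13234} = \left(-37544\right) \frac{1}{13234} = - \frac{1444}{509}$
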